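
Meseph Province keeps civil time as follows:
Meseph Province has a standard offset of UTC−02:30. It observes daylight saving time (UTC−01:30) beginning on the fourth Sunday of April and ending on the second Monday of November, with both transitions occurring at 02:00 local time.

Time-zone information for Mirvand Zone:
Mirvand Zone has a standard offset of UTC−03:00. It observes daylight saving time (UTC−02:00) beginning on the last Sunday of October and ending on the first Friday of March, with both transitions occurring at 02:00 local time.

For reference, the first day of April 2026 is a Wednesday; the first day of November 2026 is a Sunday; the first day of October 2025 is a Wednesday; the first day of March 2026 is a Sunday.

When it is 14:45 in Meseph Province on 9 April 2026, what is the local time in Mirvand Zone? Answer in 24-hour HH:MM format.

14:15

1 April 2026 is a Wednesday, so the first Sunday is April 5 and the fourth is April 26.
1 November 2026 is a Sunday, so the first Monday is November 2 and the second is November 9.
9 April 2026 does not fall between 26 April and 9 November, so daylight saving is not in effect and Meseph Province is at UTC−02:30.
14:45 Meseph Province + 2h30m = 17:15 UTC.
1 October 2025 is a Wednesday, so Sundays fall on 5, 12, 19, 26; the last is October 26.
1 March 2026 is a Sunday, so the first Friday is March 6.
At the standard offset (UTC−03:00), 17:15 UTC − 3h = 14:15 Mirvand Zone standard time.
Daylight saving runs 26 October 2025 – 6 March 2026; the standard-time date in Mirvand Zone, 9 April 2026, is outside that window, so Mirvand Zone is on standard time at UTC−03:00.
17:15 UTC − 3h = 14:15 Mirvand Zone.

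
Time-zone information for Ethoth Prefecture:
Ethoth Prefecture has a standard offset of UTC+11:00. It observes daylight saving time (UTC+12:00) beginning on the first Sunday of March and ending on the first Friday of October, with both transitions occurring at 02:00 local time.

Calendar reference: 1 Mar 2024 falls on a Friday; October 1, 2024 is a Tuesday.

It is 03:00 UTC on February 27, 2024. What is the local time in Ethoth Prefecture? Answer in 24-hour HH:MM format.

1 March 2024 is a Friday, so the first Sunday is March 3.
1 October 2024 is a Tuesday, so the first Friday is October 4.
At the standard offset (UTC+11:00), 03:00 UTC + 11h = 14:00 Ethoth Prefecture standard time.
Daylight saving runs 3 March – 4 October; the standard-time date in Ethoth Prefecture, February 27, 2024, is outside that window, so Ethoth Prefecture is on standard time at UTC+11:00.
03:00 UTC + 11h = 14:00 local.

14:00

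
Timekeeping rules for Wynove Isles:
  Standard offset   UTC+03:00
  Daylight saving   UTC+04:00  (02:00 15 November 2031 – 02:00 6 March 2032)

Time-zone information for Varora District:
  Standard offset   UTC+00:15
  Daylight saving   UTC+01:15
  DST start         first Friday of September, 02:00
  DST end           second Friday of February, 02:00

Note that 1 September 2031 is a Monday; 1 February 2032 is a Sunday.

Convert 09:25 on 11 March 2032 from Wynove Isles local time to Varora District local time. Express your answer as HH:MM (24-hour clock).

Daylight saving runs 15 November 2031 – 6 March 2032; 11 March 2032 is outside that window, so Wynove Isles is on standard time at UTC+03:00.
09:25 Wynove Isles − 3h = 06:25 UTC.
1 September 2031 is a Monday, so the first Friday is September 5.
1 February 2032 is a Sunday, so the first Friday is February 6 and the second is February 13.
At the standard offset (UTC+00:15), 06:25 UTC + 0h15m = 06:40 Varora District standard time.
Daylight saving runs 5 September 2031 – 13 February 2032; the standard-time date in Varora District, 11 March 2032, is outside that window, so Varora District is on standard time at UTC+00:15.
06:25 UTC + 0h15m = 06:40 Varora District.

06:40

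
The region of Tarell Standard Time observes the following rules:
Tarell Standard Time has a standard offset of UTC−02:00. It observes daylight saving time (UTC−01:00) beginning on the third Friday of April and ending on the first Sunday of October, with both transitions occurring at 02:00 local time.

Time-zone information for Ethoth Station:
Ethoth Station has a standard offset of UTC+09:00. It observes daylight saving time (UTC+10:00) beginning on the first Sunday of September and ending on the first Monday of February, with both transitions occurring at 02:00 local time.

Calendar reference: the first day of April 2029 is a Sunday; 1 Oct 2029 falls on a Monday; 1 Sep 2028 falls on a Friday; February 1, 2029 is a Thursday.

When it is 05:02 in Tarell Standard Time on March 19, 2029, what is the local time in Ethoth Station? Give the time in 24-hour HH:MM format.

16:02

1 April 2029 is a Sunday, so the first Friday is April 6 and the third is April 20.
1 October 2029 is a Monday, so the first Sunday is October 7.
March 19, 2029 is outside the daylight-saving period (20 April – 7 October), so Tarell Standard Time is on standard time, UTC−02:00.
05:02 Tarell Standard Time + 2h = 07:02 UTC.
1 September 2028 is a Friday, so the first Sunday is September 3.
1 February 2029 is a Thursday, so the first Monday is February 5.
At the standard offset (UTC+09:00), 07:02 UTC + 9h = 16:02 Ethoth Station standard time.
The standard-time date in Ethoth Station, March 19, 2029, is outside the daylight-saving period (3 September 2028 – 5 February 2029), so Ethoth Station is on standard time, UTC+09:00.
07:02 UTC + 9h = 16:02 Ethoth Station.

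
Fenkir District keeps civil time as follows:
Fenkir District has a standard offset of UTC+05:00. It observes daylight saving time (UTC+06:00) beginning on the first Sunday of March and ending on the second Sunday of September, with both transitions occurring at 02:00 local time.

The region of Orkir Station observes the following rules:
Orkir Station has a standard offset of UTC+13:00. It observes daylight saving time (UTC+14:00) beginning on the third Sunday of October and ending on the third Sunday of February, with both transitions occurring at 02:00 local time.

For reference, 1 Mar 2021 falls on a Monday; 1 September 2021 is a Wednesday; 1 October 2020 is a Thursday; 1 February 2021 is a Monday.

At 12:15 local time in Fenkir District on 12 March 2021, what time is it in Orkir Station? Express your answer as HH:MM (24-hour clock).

1 March 2021 is a Monday, so the first Sunday is March 7.
1 September 2021 is a Wednesday, so the first Sunday is September 5 and the second is September 12.
12 March 2021 lies within the daylight-saving period (7 March – 12 September), so Fenkir District is on daylight time, UTC+06:00.
12:15 Fenkir District − 6h = 06:15 UTC.
1 October 2020 is a Thursday, so the first Sunday is October 4 and the third is October 18.
1 February 2021 is a Monday, so the first Sunday is February 7 and the third is February 21.
At the standard offset (UTC+13:00), 06:15 UTC + 13h = 19:15 Orkir Station standard time.
The standard-time date in Orkir Station, 12 March 2021, does not fall between 18 October 2020 and 21 February 2021, so daylight saving is not in effect and Orkir Station is at UTC+13:00.
06:15 UTC + 13h = 19:15 Orkir Station.

19:15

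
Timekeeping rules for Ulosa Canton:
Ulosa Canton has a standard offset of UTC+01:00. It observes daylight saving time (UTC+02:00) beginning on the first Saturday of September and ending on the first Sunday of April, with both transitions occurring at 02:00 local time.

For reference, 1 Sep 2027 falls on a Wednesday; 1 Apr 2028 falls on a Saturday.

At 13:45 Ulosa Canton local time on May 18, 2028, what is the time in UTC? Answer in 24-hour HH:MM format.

1 September 2027 is a Wednesday, so the first Saturday is September 4.
1 April 2028 is a Saturday, so the first Sunday is April 2.
May 18, 2028 is outside the daylight-saving period (4 September 2027 – 2 April 2028), so Ulosa Canton is on standard time, UTC+01:00.
13:45 local − 1h = 12:45 UTC.

12:45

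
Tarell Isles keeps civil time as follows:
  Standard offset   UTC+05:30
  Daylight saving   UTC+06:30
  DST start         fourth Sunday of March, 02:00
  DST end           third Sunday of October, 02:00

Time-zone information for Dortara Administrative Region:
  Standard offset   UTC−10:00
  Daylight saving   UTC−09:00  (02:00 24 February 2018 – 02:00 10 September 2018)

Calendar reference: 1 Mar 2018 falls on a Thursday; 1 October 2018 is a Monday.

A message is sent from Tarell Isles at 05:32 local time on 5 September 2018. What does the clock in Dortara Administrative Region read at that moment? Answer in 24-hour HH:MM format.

14:02

1 March 2018 is a Thursday, so the first Sunday is March 4 and the fourth is March 25.
1 October 2018 is a Monday, so the first Sunday is October 7 and the third is October 21.
5 September 2018 lies within the daylight-saving period (25 March – 21 October), so Tarell Isles is on daylight time, UTC+06:30.
05:32 Tarell Isles − 6h30m = 23:02 UTC (rolling into the previous day, 4 September 2018).
At the standard offset (UTC−10:00), 23:02 UTC − 10h = 13:02 Dortara Administrative Region standard time.
The standard-time date in Dortara Administrative Region, 4 September 2018, lies within the daylight-saving period (24 February – 10 September), so Dortara Administrative Region is on daylight time, UTC−09:00.
23:02 UTC − 9h = 14:02 Dortara Administrative Region.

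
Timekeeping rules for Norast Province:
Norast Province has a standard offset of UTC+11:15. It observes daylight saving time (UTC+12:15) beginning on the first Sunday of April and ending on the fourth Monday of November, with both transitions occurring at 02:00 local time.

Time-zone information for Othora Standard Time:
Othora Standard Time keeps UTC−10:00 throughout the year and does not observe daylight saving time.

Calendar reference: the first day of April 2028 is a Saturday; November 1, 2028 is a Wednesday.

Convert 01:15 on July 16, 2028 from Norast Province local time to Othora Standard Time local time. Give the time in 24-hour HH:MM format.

1 April 2028 is a Saturday, so the first Sunday is April 2.
1 November 2028 is a Wednesday, so the first Monday is November 6 and the fourth is November 27.
Daylight saving runs 2 April – 27 November; July 16, 2028 is inside that window, so Norast Province is at UTC+12:15.
01:15 Norast Province − 12h15m = 13:00 UTC (rolling into the previous day, 15 July 2028).
Othora Standard Time has no daylight saving, so its offset is UTC−10:00 year-round.
13:00 UTC − 10h = 03:00 Othora Standard Time.

03:00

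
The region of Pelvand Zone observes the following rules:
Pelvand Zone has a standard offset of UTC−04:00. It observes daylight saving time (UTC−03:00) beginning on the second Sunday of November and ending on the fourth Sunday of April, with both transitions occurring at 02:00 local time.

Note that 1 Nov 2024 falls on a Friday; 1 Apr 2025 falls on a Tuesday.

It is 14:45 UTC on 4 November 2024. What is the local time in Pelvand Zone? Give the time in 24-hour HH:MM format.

10:45

1 November 2024 is a Friday, so the first Sunday is November 3 and the second is November 10.
1 April 2025 is a Tuesday, so the first Sunday is April 6 and the fourth is April 27.
At the standard offset (UTC−04:00), 14:45 UTC − 4h = 10:45 Pelvand Zone standard time.
The standard-time date in Pelvand Zone, 4 November 2024, is outside the daylight-saving period (10 November 2024 – 27 April 2025), so Pelvand Zone is on standard time, UTC−04:00.
14:45 UTC − 4h = 10:45 local.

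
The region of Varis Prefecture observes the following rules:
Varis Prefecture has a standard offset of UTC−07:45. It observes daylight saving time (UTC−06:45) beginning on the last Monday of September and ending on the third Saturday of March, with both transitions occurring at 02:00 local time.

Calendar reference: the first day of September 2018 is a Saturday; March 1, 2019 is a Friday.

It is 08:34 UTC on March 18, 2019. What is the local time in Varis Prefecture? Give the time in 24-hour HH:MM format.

00:49

1 September 2018 is a Saturday, so Mondays fall on 3, 10, 17, 24; the last is September 24.
1 March 2019 is a Friday, so the first Saturday is March 2 and the third is March 16.
At the standard offset (UTC−07:45), 08:34 UTC − 7h45m = 00:49 Varis Prefecture standard time.
The standard-time date in Varis Prefecture, March 18, 2019, is outside the daylight-saving period (24 September 2018 – 16 March 2019), so Varis Prefecture is on standard time, UTC−07:45.
08:34 UTC − 7h45m = 00:49 local.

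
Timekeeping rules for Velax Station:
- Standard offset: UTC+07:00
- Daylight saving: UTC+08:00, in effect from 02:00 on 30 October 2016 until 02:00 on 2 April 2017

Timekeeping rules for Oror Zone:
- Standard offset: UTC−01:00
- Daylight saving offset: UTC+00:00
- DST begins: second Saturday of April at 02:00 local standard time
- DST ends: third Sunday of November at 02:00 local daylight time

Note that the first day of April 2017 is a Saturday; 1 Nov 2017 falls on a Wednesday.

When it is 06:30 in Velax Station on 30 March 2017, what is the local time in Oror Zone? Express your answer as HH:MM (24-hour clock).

21:30

30 March 2017 falls between 30 October 2016 and 2 April 2017, so daylight saving is in effect and Velax Station is at UTC+08:00.
06:30 Velax Station − 8h = 22:30 UTC (rolling into the previous day, 29 March 2017).
1 April 2017 is a Saturday, so the first Saturday is April 1 and the second is April 8.
1 November 2017 is a Wednesday, so the first Sunday is November 5 and the third is November 19.
At the standard offset (UTC−01:00), 22:30 UTC − 1h = 21:30 Oror Zone standard time.
The standard-time date in Oror Zone, 29 March 2017, does not fall between 8 April and 19 November, so daylight saving is not in effect and Oror Zone is at UTC−01:00.
22:30 UTC − 1h = 21:30 Oror Zone.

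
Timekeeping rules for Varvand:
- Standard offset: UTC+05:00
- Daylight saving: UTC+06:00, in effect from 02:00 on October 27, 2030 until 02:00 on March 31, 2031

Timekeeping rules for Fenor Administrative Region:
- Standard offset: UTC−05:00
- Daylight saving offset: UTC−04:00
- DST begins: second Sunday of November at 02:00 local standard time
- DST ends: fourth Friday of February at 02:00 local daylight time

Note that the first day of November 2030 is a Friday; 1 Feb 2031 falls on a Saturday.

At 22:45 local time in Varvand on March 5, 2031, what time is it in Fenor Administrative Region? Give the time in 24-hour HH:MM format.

March 5, 2031 lies within the daylight-saving period (27 October 2030 – 31 March 2031), so Varvand is on daylight time, UTC+06:00.
22:45 Varvand − 6h = 16:45 UTC.
1 November 2030 is a Friday, so the first Sunday is November 3 and the second is November 10.
1 February 2031 is a Saturday, so the first Friday is February 7 and the fourth is February 28.
At the standard offset (UTC−05:00), 16:45 UTC − 5h = 11:45 Fenor Administrative Region standard time.
The standard-time date in Fenor Administrative Region, March 5, 2031, does not fall between 10 November 2030 and 28 February 2031, so daylight saving is not in effect and Fenor Administrative Region is at UTC−05:00.
16:45 UTC − 5h = 11:45 Fenor Administrative Region.

11:45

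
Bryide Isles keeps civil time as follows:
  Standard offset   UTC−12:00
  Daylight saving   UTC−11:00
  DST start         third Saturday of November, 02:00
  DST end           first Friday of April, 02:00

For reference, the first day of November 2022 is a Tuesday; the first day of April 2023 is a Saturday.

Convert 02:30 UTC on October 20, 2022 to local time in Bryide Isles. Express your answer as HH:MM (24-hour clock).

14:30

1 November 2022 is a Tuesday, so the first Saturday is November 5 and the third is November 19.
1 April 2023 is a Saturday, so the first Friday is April 7.
At the standard offset (UTC−12:00), 02:30 UTC − 12h = 14:30 Bryide Isles standard time (rolling into the previous day, 19 October 2022).
The standard-time date in Bryide Isles, October 19, 2022, does not fall between 19 November 2022 and 7 April 2023, so daylight saving is not in effect and Bryide Isles is at UTC−12:00.
02:30 UTC − 12h = 14:30 local (rolling into the previous day, 19 October 2022).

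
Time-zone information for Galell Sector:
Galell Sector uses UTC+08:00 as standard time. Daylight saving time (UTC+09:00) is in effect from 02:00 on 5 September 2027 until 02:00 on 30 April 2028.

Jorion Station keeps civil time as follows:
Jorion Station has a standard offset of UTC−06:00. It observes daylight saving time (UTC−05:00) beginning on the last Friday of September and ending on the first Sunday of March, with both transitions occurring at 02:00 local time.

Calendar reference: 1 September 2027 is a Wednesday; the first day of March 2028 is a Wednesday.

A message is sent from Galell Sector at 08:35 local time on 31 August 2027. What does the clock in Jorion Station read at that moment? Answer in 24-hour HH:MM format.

18:35

31 August 2027 is outside the daylight-saving period (5 September 2027 – 30 April 2028), so Galell Sector is on standard time, UTC+08:00.
08:35 Galell Sector − 8h = 00:35 UTC.
1 September 2027 is a Wednesday, so Fridays fall on 3, 10, 17, 24; the last is September 24.
1 March 2028 is a Wednesday, so the first Sunday is March 5.
At the standard offset (UTC−06:00), 00:35 UTC − 6h = 18:35 Jorion Station standard time (rolling into the previous day, 30 August 2027).
Daylight saving runs 24 September 2027 – 5 March 2028; the standard-time date in Jorion Station, 30 August 2027, is outside that window, so Jorion Station is on standard time at UTC−06:00.
00:35 UTC − 6h = 18:35 Jorion Station (rolling into the previous day, 30 August 2027).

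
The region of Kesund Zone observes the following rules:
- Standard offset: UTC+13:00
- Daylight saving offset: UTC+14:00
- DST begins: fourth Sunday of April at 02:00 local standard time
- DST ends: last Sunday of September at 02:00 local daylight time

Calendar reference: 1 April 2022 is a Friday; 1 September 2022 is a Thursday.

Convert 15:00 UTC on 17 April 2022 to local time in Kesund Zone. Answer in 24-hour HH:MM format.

1 April 2022 is a Friday, so the first Sunday is April 3 and the fourth is April 24.
1 September 2022 is a Thursday, so Sundays fall on 4, 11, 18, 25; the last is September 25.
At the standard offset (UTC+13:00), 15:00 UTC + 13h = 04:00 Kesund Zone standard time (rolling into the next day, 18 April 2022).
The standard-time date in Kesund Zone, 18 April 2022, does not fall between 24 April and 25 September, so daylight saving is not in effect and Kesund Zone is at UTC+13:00.
15:00 UTC + 13h = 04:00 local (rolling into the next day, 18 April 2022).

04:00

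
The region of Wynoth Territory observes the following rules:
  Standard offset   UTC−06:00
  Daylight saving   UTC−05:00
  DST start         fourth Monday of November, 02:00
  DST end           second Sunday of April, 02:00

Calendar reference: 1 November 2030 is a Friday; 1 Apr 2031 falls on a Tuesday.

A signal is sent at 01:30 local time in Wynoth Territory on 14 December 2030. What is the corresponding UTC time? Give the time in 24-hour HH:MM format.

06:30

1 November 2030 is a Friday, so the first Monday is November 4 and the fourth is November 25.
1 April 2031 is a Tuesday, so the first Sunday is April 6 and the second is April 13.
Daylight saving runs 25 November 2030 – 13 April 2031; 14 December 2030 is inside that window, so Wynoth Territory is at UTC−05:00.
01:30 local + 5h = 06:30 UTC.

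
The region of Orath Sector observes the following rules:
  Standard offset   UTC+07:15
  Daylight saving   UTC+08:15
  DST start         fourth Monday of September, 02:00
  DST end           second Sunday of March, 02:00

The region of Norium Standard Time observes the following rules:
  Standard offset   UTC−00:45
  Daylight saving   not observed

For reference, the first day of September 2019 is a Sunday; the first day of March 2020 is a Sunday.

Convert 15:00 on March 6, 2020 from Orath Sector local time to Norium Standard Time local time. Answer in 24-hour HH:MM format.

1 September 2019 is a Sunday, so the first Monday is September 2 and the fourth is September 23.
1 March 2020 is a Sunday, so the first Sunday is March 1 and the second is March 8.
Daylight saving runs 23 September 2019 – 8 March 2020; March 6, 2020 is inside that window, so Orath Sector is at UTC+08:15.
15:00 Orath Sector − 8h15m = 06:45 UTC.
Norium Standard Time stays on UTC−00:45 all year.
06:45 UTC − 0h45m = 06:00 Norium Standard Time.

06:00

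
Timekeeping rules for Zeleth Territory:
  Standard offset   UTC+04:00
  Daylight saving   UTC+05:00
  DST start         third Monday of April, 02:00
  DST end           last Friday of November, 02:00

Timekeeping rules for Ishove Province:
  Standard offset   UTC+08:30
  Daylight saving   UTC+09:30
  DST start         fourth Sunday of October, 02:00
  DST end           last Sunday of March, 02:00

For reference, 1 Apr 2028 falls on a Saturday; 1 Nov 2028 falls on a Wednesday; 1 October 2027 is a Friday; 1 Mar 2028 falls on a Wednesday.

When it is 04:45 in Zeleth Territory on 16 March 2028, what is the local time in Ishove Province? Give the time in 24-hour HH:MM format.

10:15

1 April 2028 is a Saturday, so the first Monday is April 3 and the third is April 17.
1 November 2028 is a Wednesday, so Fridays fall on 3, 10, 17, 24; the last is November 24.
16 March 2028 does not fall between 17 April and 24 November, so daylight saving is not in effect and Zeleth Territory is at UTC+04:00.
04:45 Zeleth Territory − 4h = 00:45 UTC.
1 October 2027 is a Friday, so the first Sunday is October 3 and the fourth is October 24.
1 March 2028 is a Wednesday, so Sundays fall on 5, 12, 19, 26; the last is March 26.
At the standard offset (UTC+08:30), 00:45 UTC + 8h30m = 09:15 Ishove Province standard time.
The standard-time date in Ishove Province, 16 March 2028, lies within the daylight-saving period (24 October 2027 – 26 March 2028), so Ishove Province is on daylight time, UTC+09:30.
00:45 UTC + 9h30m = 10:15 Ishove Province.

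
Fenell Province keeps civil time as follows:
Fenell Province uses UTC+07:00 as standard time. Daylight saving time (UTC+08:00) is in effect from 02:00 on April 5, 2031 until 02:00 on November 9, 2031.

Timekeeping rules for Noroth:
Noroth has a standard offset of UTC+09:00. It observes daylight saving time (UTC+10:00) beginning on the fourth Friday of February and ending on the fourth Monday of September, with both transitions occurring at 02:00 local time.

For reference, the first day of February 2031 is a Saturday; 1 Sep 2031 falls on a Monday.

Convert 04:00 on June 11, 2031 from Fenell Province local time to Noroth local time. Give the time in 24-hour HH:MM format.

06:00

June 11, 2031 falls between 5 April and 9 November, so daylight saving is in effect and Fenell Province is at UTC+08:00.
04:00 Fenell Province − 8h = 20:00 UTC (rolling into the previous day, 10 June 2031).
1 February 2031 is a Saturday, so the first Friday is February 7 and the fourth is February 28.
1 September 2031 is a Monday, so the first Monday is September 1 and the fourth is September 22.
At the standard offset (UTC+09:00), 20:00 UTC + 9h = 05:00 Noroth standard time (rolling into the next day, 11 June 2031).
Daylight saving runs 28 February – 22 September; the standard-time date in Noroth, June 11, 2031, is inside that window, so Noroth is at UTC+10:00.
20:00 UTC + 10h = 06:00 Noroth (rolling into the next day, 11 June 2031).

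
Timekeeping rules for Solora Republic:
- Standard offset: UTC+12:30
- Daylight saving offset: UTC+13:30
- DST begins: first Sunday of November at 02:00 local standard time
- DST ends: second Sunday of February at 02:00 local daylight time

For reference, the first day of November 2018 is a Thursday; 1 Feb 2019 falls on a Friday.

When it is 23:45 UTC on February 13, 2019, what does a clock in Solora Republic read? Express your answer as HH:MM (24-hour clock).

12:15

1 November 2018 is a Thursday, so the first Sunday is November 4.
1 February 2019 is a Friday, so the first Sunday is February 3 and the second is February 10.
At the standard offset (UTC+12:30), 23:45 UTC + 12h30m = 12:15 Solora Republic standard time (rolling into the next day, 14 February 2019).
The standard-time date in Solora Republic, February 14, 2019, does not fall between 4 November 2018 and 10 February 2019, so daylight saving is not in effect and Solora Republic is at UTC+12:30.
23:45 UTC + 12h30m = 12:15 local (rolling into the next day, 14 February 2019).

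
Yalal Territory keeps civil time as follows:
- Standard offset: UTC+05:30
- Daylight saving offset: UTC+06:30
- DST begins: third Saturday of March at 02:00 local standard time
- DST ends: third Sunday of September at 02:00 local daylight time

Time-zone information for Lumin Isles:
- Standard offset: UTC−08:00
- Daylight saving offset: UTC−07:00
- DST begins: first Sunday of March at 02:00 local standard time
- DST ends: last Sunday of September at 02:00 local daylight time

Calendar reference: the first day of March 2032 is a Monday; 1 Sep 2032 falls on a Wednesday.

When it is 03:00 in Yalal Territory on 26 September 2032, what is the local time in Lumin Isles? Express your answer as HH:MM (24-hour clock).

1 March 2032 is a Monday, so the first Saturday is March 6 and the third is March 20.
1 September 2032 is a Wednesday, so the first Sunday is September 5 and the third is September 19.
26 September 2032 is outside the daylight-saving period (20 March – 19 September), so Yalal Territory is on standard time, UTC+05:30.
03:00 Yalal Territory − 5h30m = 21:30 UTC (rolling into the previous day, 25 September 2032).
1 March 2032 is a Monday, so the first Sunday is March 7.
1 September 2032 is a Wednesday, so Sundays fall on 5, 12, 19, 26; the last is September 26.
At the standard offset (UTC−08:00), 21:30 UTC − 8h = 13:30 Lumin Isles standard time.
Daylight saving runs 7 March – 26 September; the standard-time date in Lumin Isles, 25 September 2032, is inside that window, so Lumin Isles is at UTC−07:00.
21:30 UTC − 7h = 14:30 Lumin Isles.

14:30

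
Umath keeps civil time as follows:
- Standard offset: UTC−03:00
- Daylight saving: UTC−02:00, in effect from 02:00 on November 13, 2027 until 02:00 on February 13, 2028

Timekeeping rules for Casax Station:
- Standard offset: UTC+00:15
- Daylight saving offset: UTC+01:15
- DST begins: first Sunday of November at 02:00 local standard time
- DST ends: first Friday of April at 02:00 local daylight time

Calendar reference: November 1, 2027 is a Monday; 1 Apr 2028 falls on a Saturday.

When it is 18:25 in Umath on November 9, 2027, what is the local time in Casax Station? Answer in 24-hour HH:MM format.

November 9, 2027 does not fall between 13 November 2027 and 13 February 2028, so daylight saving is not in effect and Umath is at UTC−03:00.
18:25 Umath + 3h = 21:25 UTC.
1 November 2027 is a Monday, so the first Sunday is November 7.
1 April 2028 is a Saturday, so the first Friday is April 7.
At the standard offset (UTC+00:15), 21:25 UTC + 0h15m = 21:40 Casax Station standard time.
The standard-time date in Casax Station, November 9, 2027, falls between 7 November 2027 and 7 April 2028, so daylight saving is in effect and Casax Station is at UTC+01:15.
21:25 UTC + 1h15m = 22:40 Casax Station.

22:40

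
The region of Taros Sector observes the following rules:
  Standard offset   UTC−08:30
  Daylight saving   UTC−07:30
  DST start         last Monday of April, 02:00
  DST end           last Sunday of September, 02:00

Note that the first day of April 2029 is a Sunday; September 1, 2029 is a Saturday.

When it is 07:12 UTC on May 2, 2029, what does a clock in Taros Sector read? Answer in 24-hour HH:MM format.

1 April 2029 is a Sunday, so Mondays fall on 2, 9, 16, 23, 30; the last is April 30.
1 September 2029 is a Saturday, so Sundays fall on 2, 9, 16, 23, 30; the last is September 30.
At the standard offset (UTC−08:30), 07:12 UTC − 8h30m = 22:42 Taros Sector standard time (rolling into the previous day, 1 May 2029).
The standard-time date in Taros Sector, May 1, 2029, lies within the daylight-saving period (30 April – 30 September), so Taros Sector is on daylight time, UTC−07:30.
07:12 UTC − 7h30m = 23:42 local (rolling into the previous day, 1 May 2029).

23:42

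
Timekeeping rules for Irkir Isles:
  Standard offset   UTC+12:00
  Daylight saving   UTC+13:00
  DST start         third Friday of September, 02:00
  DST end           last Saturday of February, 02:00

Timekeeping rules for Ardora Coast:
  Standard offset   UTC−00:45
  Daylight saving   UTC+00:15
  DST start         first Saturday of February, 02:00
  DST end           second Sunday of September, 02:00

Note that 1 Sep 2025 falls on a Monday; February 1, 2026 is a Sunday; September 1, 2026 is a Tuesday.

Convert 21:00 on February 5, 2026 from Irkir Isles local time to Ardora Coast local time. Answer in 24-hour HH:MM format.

07:15

1 September 2025 is a Monday, so the first Friday is September 5 and the third is September 19.
1 February 2026 is a Sunday, so Saturdays fall on 7, 14, 21, 28; the last is February 28.
February 5, 2026 lies within the daylight-saving period (19 September 2025 – 28 February 2026), so Irkir Isles is on daylight time, UTC+13:00.
21:00 Irkir Isles − 13h = 08:00 UTC.
1 February 2026 is a Sunday, so the first Saturday is February 7.
1 September 2026 is a Tuesday, so the first Sunday is September 6 and the second is September 13.
At the standard offset (UTC−00:45), 08:00 UTC − 0h45m = 07:15 Ardora Coast standard time.
The standard-time date in Ardora Coast, February 5, 2026, is outside the daylight-saving period (7 February – 13 September), so Ardora Coast is on standard time, UTC−00:45.
08:00 UTC − 0h45m = 07:15 Ardora Coast.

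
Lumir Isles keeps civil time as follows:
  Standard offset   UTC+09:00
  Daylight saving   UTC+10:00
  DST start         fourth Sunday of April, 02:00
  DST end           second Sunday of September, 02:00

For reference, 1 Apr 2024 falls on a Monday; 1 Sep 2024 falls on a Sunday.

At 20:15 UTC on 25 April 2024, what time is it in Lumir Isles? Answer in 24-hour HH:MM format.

05:15

1 April 2024 is a Monday, so the first Sunday is April 7 and the fourth is April 28.
1 September 2024 is a Sunday, so the first Sunday is September 1 and the second is September 8.
At the standard offset (UTC+09:00), 20:15 UTC + 9h = 05:15 Lumir Isles standard time (rolling into the next day, 26 April 2024).
The standard-time date in Lumir Isles, 26 April 2024, does not fall between 28 April and 8 September, so daylight saving is not in effect and Lumir Isles is at UTC+09:00.
20:15 UTC + 9h = 05:15 local (rolling into the next day, 26 April 2024).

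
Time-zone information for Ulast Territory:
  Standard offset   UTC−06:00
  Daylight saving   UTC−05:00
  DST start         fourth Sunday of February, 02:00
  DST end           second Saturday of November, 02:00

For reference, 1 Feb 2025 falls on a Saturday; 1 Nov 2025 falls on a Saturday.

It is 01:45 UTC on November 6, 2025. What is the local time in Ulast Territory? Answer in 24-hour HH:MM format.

1 February 2025 is a Saturday, so the first Sunday is February 2 and the fourth is February 23.
1 November 2025 is a Saturday, so the first Saturday is November 1 and the second is November 8.
At the standard offset (UTC−06:00), 01:45 UTC − 6h = 19:45 Ulast Territory standard time (rolling into the previous day, 5 November 2025).
The standard-time date in Ulast Territory, November 5, 2025, falls between 23 February and 8 November, so daylight saving is in effect and Ulast Territory is at UTC−05:00.
01:45 UTC − 5h = 20:45 local (rolling into the previous day, 5 November 2025).

20:45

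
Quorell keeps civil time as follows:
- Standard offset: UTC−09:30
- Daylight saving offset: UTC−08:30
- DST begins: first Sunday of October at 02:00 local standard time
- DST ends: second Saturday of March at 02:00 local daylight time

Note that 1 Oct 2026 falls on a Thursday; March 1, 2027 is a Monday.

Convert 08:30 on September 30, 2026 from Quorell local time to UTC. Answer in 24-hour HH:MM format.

1 October 2026 is a Thursday, so the first Sunday is October 4.
1 March 2027 is a Monday, so the first Saturday is March 6 and the second is March 13.
Daylight saving runs 4 October 2026 – 13 March 2027; September 30, 2026 is outside that window, so Quorell is on standard time at UTC−09:30.
08:30 local + 9h30m = 18:00 UTC.

18:00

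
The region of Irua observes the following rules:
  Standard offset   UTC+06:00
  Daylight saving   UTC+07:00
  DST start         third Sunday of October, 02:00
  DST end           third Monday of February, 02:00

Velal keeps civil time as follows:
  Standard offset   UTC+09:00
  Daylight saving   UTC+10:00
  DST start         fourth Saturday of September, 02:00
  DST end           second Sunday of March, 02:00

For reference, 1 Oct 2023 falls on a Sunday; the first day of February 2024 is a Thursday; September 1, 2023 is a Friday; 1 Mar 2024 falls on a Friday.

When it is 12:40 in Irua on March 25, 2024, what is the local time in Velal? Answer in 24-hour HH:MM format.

15:40

1 October 2023 is a Sunday, so the first Sunday is October 1 and the third is October 15.
1 February 2024 is a Thursday, so the first Monday is February 5 and the third is February 19.
March 25, 2024 does not fall between 15 October 2023 and 19 February 2024, so daylight saving is not in effect and Irua is at UTC+06:00.
12:40 Irua − 6h = 06:40 UTC.
1 September 2023 is a Friday, so the first Saturday is September 2 and the fourth is September 23.
1 March 2024 is a Friday, so the first Sunday is March 3 and the second is March 10.
At the standard offset (UTC+09:00), 06:40 UTC + 9h = 15:40 Velal standard time.
Daylight saving runs 23 September 2023 – 10 March 2024; the standard-time date in Velal, March 25, 2024, is outside that window, so Velal is on standard time at UTC+09:00.
06:40 UTC + 9h = 15:40 Velal.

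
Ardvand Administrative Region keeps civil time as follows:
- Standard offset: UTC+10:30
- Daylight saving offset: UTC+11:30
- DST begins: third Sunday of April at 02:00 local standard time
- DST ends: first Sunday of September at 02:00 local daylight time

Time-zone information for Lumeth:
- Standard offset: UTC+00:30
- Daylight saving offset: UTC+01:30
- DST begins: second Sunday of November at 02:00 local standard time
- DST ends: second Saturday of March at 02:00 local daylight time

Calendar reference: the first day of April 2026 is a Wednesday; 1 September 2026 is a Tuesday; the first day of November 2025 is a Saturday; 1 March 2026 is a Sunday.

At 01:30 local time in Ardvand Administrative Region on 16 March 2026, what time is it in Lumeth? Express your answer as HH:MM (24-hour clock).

15:30

1 April 2026 is a Wednesday, so the first Sunday is April 5 and the third is April 19.
1 September 2026 is a Tuesday, so the first Sunday is September 6.
16 March 2026 is outside the daylight-saving period (19 April – 6 September), so Ardvand Administrative Region is on standard time, UTC+10:30.
01:30 Ardvand Administrative Region − 10h30m = 15:00 UTC (rolling into the previous day, 15 March 2026).
1 November 2025 is a Saturday, so the first Sunday is November 2 and the second is November 9.
1 March 2026 is a Sunday, so the first Saturday is March 7 and the second is March 14.
At the standard offset (UTC+00:30), 15:00 UTC + 0h30m = 15:30 Lumeth standard time.
The standard-time date in Lumeth, 15 March 2026, is outside the daylight-saving period (9 November 2025 – 14 March 2026), so Lumeth is on standard time, UTC+00:30.
15:00 UTC + 0h30m = 15:30 Lumeth.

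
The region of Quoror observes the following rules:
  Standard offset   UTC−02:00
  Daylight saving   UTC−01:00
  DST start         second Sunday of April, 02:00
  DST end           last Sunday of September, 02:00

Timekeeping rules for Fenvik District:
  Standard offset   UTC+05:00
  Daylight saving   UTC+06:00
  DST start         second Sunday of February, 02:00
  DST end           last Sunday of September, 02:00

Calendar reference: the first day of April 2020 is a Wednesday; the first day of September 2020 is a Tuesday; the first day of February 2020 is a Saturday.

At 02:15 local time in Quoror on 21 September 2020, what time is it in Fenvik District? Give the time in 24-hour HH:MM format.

09:15

1 April 2020 is a Wednesday, so the first Sunday is April 5 and the second is April 12.
1 September 2020 is a Tuesday, so Sundays fall on 6, 13, 20, 27; the last is September 27.
21 September 2020 falls between 12 April and 27 September, so daylight saving is in effect and Quoror is at UTC−01:00.
02:15 Quoror + 1h = 03:15 UTC.
1 February 2020 is a Saturday, so the first Sunday is February 2 and the second is February 9.
1 September 2020 is a Tuesday, so Sundays fall on 6, 13, 20, 27; the last is September 27.
At the standard offset (UTC+05:00), 03:15 UTC + 5h = 08:15 Fenvik District standard time.
The standard-time date in Fenvik District, 21 September 2020, falls between 9 February and 27 September, so daylight saving is in effect and Fenvik District is at UTC+06:00.
03:15 UTC + 6h = 09:15 Fenvik District.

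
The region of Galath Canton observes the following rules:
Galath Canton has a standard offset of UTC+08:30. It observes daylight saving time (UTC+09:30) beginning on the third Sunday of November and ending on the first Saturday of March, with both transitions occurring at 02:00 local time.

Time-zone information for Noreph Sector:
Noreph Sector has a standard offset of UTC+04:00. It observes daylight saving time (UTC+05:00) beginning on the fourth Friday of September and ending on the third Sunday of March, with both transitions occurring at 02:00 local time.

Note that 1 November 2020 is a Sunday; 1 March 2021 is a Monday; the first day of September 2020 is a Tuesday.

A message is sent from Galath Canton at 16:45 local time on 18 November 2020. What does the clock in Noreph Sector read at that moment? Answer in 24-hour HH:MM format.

12:15

1 November 2020 is a Sunday, so the first Sunday is November 1 and the third is November 15.
1 March 2021 is a Monday, so the first Saturday is March 6.
18 November 2020 falls between 15 November 2020 and 6 March 2021, so daylight saving is in effect and Galath Canton is at UTC+09:30.
16:45 Galath Canton − 9h30m = 07:15 UTC.
1 September 2020 is a Tuesday, so the first Friday is September 4 and the fourth is September 25.
1 March 2021 is a Monday, so the first Sunday is March 7 and the third is March 21.
At the standard offset (UTC+04:00), 07:15 UTC + 4h = 11:15 Noreph Sector standard time.
The standard-time date in Noreph Sector, 18 November 2020, lies within the daylight-saving period (25 September 2020 – 21 March 2021), so Noreph Sector is on daylight time, UTC+05:00.
07:15 UTC + 5h = 12:15 Noreph Sector.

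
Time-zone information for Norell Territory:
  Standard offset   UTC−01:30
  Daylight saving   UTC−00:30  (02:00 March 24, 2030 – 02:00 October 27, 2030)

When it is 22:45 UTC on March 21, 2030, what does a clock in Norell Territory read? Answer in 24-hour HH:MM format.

21:15

At the standard offset (UTC−01:30), 22:45 UTC − 1h30m = 21:15 Norell Territory standard time.
The standard-time date in Norell Territory, March 21, 2030, does not fall between 24 March and 27 October, so daylight saving is not in effect and Norell Territory is at UTC−01:30.
22:45 UTC − 1h30m = 21:15 local.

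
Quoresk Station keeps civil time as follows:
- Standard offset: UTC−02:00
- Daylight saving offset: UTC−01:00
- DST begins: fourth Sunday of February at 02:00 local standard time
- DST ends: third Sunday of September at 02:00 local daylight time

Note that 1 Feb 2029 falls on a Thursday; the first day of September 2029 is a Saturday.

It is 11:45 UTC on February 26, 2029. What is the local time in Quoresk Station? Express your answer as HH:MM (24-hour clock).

1 February 2029 is a Thursday, so the first Sunday is February 4 and the fourth is February 25.
1 September 2029 is a Saturday, so the first Sunday is September 2 and the third is September 16.
At the standard offset (UTC−02:00), 11:45 UTC − 2h = 09:45 Quoresk Station standard time.
The standard-time date in Quoresk Station, February 26, 2029, falls between 25 February and 16 September, so daylight saving is in effect and Quoresk Station is at UTC−01:00.
11:45 UTC − 1h = 10:45 local.

10:45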